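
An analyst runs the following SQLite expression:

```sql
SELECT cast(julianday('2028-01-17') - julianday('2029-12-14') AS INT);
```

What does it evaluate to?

-697

14 days remain in January 2028 after the 17th (31 − 17).
Full months from February 2028 through November 2029 contribute their day counts.
Then 14 days into December 2029.
Total: 14 + 29 + 31 + 30 + 31 + 30 + 31 + 31 + 30 + 31 + 30 + 31 + 31 + 28 + 31 + 30 + 31 + 30 + 31 + 31 + 30 + 31 + 30 + 14 = 697.
The subtraction is earlier − later, so the result is −697 → -697.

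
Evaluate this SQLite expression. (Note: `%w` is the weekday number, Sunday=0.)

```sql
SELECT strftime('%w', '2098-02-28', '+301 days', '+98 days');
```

5

First apply '+301 days', '+98 days': 2098-02-28 → 2099-04-03.
2099-04-03 is a Friday; with Sunday=0 that is 5.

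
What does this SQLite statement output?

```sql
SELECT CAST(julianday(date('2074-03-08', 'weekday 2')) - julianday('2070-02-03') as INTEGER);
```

1499

`weekday 2` advances to the next Tuesday; 2074-03-08 is a Thursday, so it moves forward to 2074-03-13.
25 days remain in February 2070 after the 3rd (28 − 3).
Full months from March 2070 through February 2074 contribute their day counts.
Then 13 days into March 2074.
Total: 25 + 31 + 30 + 31 + 30 + 31 + 31 + 30 + 31 + 30 + 31 + 31 + 28 + 31 + 30 + 31 + 30 + 31 + 31 + 30 + 31 + 30 + 31 + 31 + 29 + 31 + 30 + 31 + 30 + 31 + 31 + 30 + 31 + 30 + 31 + 31 + 28 + 31 + 30 + 31 + 30 + 31 + 31 + 30 + 31 + 30 + 31 + 31 + 28 + 13 = 1499.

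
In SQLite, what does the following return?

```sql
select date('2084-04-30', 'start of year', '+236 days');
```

2084-08-24

`start of year` rewinds 2084-04-30 to 2084-01-01.
Applying '+236 days' to 2084-01-01: counting 236 days forward gives 2084-08-24.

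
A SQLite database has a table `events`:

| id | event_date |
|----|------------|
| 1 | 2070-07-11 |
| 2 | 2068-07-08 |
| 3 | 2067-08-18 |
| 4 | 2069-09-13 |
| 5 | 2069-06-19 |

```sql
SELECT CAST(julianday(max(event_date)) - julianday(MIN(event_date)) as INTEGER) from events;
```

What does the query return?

MIN = 2067-08-18, MAX = 2070-07-11.
13 days remain in August 2067 after the 18th (31 − 18).
Full months from September 2067 through June 2070 contribute their day counts.
Then 11 days into July 2070.
Total: 13 + 30 + 31 + 30 + 31 + 31 + 29 + 31 + 30 + 31 + 30 + 31 + 31 + 30 + 31 + 30 + 31 + 31 + 28 + 31 + 30 + 31 + 30 + 31 + 31 + 30 + 31 + 30 + 31 + 31 + 28 + 31 + 30 + 31 + 30 + 11 = 1058.

1058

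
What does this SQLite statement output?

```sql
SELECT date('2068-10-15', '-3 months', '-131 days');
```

Adding -3 months to 2068-10-15 gives 2068-07-15.
Applying '-131 days' to 2068-07-15: counting 131 days back gives 2068-03-06.

2068-03-06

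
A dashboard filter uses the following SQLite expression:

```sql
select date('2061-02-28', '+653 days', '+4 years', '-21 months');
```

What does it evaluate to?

2065-03-13

Applying '+653 days' to 2061-02-28: counting 653 days forward gives 2062-12-13.
Adding +4 years to 2062-12-13 gives 2066-12-13.
Adding -21 months to 2066-12-13 gives 2065-03-13.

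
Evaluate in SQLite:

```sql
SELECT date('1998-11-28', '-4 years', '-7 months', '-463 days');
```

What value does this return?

Adding -4 years to 1998-11-28 gives 1994-11-28.
Adding -7 months to 1994-11-28 gives 1994-04-28.
Applying '-463 days' to 1994-04-28: counting 463 days back gives 1993-01-20.

1993-01-20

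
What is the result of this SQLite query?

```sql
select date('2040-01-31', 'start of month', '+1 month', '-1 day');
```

2040-01-31

`start of month` rewinds 2040-01-31 to 2040-01-01.
Adding +1 month to 2040-01-01 gives 2040-02-01.
Going back 1 day from 2040-02-01 reaches 2040-01-31 (last day of January, 31 days).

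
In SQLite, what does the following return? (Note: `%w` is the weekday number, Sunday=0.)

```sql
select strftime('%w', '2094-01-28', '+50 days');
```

First apply '+50 days': 2094-01-28 → 2094-03-19.
2094-03-19 is a Friday; with Sunday=0 that is 5.

5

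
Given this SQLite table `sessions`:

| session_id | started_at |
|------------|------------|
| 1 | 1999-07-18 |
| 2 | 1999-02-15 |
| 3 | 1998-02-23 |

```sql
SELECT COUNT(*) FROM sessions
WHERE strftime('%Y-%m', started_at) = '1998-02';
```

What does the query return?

1

Rows with year-month 1998-02: 1998-02-23 → 1.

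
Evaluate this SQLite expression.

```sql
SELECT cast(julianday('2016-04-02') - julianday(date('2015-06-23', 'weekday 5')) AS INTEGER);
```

`weekday 5` advances to the next Friday; 2015-06-23 is a Tuesday, so it moves forward to 2015-06-26.
4 days remain in June 2015 after the 26th (30 − 26).
Full months from July 2015 through March 2016 contribute their day counts.
Then 2 days into April 2016.
Total: 4 + 31 + 31 + 30 + 31 + 30 + 31 + 31 + 29 + 31 + 2 = 281.

281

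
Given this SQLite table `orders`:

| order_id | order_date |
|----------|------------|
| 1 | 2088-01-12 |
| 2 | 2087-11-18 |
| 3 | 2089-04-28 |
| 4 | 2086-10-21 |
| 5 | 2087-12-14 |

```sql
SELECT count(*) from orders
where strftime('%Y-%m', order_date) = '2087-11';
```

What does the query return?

1

Rows with year-month 2087-11: 2087-11-18 → 1.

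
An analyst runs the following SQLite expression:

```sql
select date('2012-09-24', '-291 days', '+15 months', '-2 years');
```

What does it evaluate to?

Applying '-291 days' to 2012-09-24: counting 291 days back gives 2011-12-08.
Adding +15 months to 2011-12-08 gives 2013-03-08.
Adding -2 years to 2013-03-08 gives 2011-03-08.

2011-03-08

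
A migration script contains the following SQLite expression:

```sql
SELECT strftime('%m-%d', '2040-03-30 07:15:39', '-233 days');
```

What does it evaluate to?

First apply '-233 days': 2040-03-30 07:15:39 → 2039-08-10 07:15:39.
`%m-%d` extracts the month-day: 08-10.

08-10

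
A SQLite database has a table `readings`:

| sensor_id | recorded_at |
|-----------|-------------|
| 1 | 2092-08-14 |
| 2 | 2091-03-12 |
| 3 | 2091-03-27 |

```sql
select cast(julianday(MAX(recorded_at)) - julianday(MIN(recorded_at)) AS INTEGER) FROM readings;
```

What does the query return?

521

MIN = 2091-03-12, MAX = 2092-08-14.
19 days remain in March 2091 after the 12th (31 − 12).
Full months from April 2091 through July 2092 contribute their day counts.
Then 14 days into August 2092.
Total: 19 + 30 + 31 + 30 + 31 + 31 + 30 + 31 + 30 + 31 + 31 + 29 + 31 + 30 + 31 + 30 + 31 + 14 = 521.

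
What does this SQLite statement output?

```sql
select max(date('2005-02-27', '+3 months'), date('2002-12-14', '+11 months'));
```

date('2005-02-27', '+3 months') → 2005-05-27.
date('2002-12-14', '+11 months') → 2003-11-14.
Later of the two is 2005-05-27.

2005-05-27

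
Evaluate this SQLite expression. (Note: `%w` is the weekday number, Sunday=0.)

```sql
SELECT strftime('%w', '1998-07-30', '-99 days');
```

3

First apply '-99 days': 1998-07-30 → 1998-04-22.
1998-04-22 is a Wednesday; with Sunday=0 that is 3.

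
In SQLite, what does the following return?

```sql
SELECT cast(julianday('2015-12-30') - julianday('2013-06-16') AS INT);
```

14 days remain in June 2013 after the 16th (30 − 16).
Full months from July 2013 through November 2015 contribute their day counts.
Then 30 days into December 2015.
Total: 14 + 31 + 31 + 30 + 31 + 30 + 31 + 31 + 28 + 31 + 30 + 31 + 30 + 31 + 31 + 30 + 31 + 30 + 31 + 31 + 28 + 31 + 30 + 31 + 30 + 31 + 31 + 30 + 31 + 30 + 30 = 927.

927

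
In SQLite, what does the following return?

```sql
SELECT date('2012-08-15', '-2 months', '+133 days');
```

2012-10-26

Adding -2 months to 2012-08-15 gives 2012-06-15.
Applying '+133 days' to 2012-06-15: counting 133 days forward gives 2012-10-26.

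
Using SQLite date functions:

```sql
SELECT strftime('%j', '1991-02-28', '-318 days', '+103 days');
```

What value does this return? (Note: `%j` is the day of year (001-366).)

First apply '-318 days', '+103 days': 1991-02-28 → 1990-07-28.
Day-of-year for 1990-07-28: days since 1990-01-01 inclusive = 209, zero-padded to 209.

209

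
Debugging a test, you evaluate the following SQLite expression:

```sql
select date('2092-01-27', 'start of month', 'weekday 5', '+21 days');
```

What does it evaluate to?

`start of month` rewinds 2092-01-27 to 2092-01-01.
`weekday 5` advances to the next Friday; 2092-01-01 is a Tuesday, so it moves forward to 2092-01-04.
Advancing 21 more days within January lands on 2092-01-25.

2092-01-25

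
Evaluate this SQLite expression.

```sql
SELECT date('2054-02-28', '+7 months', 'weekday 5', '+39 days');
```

Adding +7 months to 2054-02-28 gives 2054-09-28.
`weekday 5` advances to the next Friday; 2054-09-28 is a Monday, so it moves forward to 2054-10-02.
October 2054 has 31 days; 29 remain after the 2nd, so 30 days reach 2054-11-01.
Advancing 9 more days within November lands on 2054-11-10.

2054-11-10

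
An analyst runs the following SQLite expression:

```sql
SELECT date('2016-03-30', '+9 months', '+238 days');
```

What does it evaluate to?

Adding +9 months to 2016-03-30 gives 2016-12-30.
Applying '+238 days' to 2016-12-30: counting 238 days forward gives 2017-08-25.

2017-08-25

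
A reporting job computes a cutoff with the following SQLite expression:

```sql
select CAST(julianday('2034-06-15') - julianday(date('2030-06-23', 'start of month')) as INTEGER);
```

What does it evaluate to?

`start of month` rewinds 2030-06-23 to 2030-06-01.
29 days remain in June 2030 after the 1st (30 − 1).
Full months from July 2030 through May 2034 contribute their day counts.
Then 15 days into June 2034.
Total: 29 + 31 + 31 + 30 + 31 + 30 + 31 + 31 + 28 + 31 + 30 + 31 + 30 + 31 + 31 + 30 + 31 + 30 + 31 + 31 + 29 + 31 + 30 + 31 + 30 + 31 + 31 + 30 + 31 + 30 + 31 + 31 + 28 + 31 + 30 + 31 + 30 + 31 + 31 + 30 + 31 + 30 + 31 + 31 + 28 + 31 + 30 + 31 + 15 = 1475.

1475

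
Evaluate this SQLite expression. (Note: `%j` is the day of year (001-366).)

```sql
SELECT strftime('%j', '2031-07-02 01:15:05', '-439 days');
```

109

First apply '-439 days': 2031-07-02 01:15:05 → 2030-04-19 01:15:05.
Day-of-year for 2030-04-19: days since 2030-01-01 inclusive = 109, zero-padded to 109.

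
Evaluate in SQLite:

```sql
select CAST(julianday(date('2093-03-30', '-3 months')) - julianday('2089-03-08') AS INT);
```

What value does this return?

1393

Adding -3 months to 2093-03-30 gives 2092-12-30.
23 days remain in March 2089 after the 8th (31 − 8).
Full months from April 2089 through November 2092 contribute their day counts.
Then 30 days into December 2092.
Total: 23 + 30 + 31 + 30 + 31 + 31 + 30 + 31 + 30 + 31 + 31 + 28 + 31 + 30 + 31 + 30 + 31 + 31 + 30 + 31 + 30 + 31 + 31 + 28 + 31 + 30 + 31 + 30 + 31 + 31 + 30 + 31 + 30 + 31 + 31 + 29 + 31 + 30 + 31 + 30 + 31 + 31 + 30 + 31 + 30 + 30 = 1393.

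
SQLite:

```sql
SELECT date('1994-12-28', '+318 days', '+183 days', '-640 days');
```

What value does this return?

1994-08-11

Applying '+318 days' to 1994-12-28: counting 318 days forward gives 1995-11-11.
Applying '+183 days' to 1995-11-11: counting 183 days forward gives 1996-05-12.
Applying '-640 days' to 1996-05-12: counting 640 days back gives 1994-08-11.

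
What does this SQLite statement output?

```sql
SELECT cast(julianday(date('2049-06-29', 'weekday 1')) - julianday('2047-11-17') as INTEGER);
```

`weekday 1` advances to the next Monday; 2049-06-29 is a Tuesday, so it moves forward to 2049-07-05.
13 days remain in November 2047 after the 17th (30 − 17).
Full months from December 2047 through June 2049 contribute their day counts.
Then 5 days into July 2049.
Total: 13 + 31 + 31 + 29 + 31 + 30 + 31 + 30 + 31 + 31 + 30 + 31 + 30 + 31 + 31 + 28 + 31 + 30 + 31 + 30 + 5 = 596.

596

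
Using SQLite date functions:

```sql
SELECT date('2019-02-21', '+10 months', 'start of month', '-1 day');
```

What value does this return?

2019-11-30

Adding +10 months to 2019-02-21 gives 2019-12-21.
`start of month` rewinds 2019-12-21 to 2019-12-01.
Going back 1 day from 2019-12-01 reaches 2019-11-30 (last day of November, 30 days).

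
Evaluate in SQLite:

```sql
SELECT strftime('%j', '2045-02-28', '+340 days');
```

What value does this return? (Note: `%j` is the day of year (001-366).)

034

First apply '+340 days': 2045-02-28 → 2046-02-03.
Day-of-year for 2046-02-03: days since 2046-01-01 inclusive = 34, zero-padded to 034.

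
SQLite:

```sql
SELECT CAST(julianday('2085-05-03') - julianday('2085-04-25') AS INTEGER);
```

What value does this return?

8

5 days remain in April 2085 after the 25th (30 − 25).
Then 3 days into May 2085.
Total: 5 + 3 = 8.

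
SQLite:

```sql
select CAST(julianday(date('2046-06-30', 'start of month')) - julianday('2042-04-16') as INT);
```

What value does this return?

1507

`start of month` rewinds 2046-06-30 to 2046-06-01.
14 days remain in April 2042 after the 16th (30 − 16).
Full months from May 2042 through May 2046 contribute their day counts.
Then 1 day into June 2046.
Total: 14 + 31 + 30 + 31 + 31 + 30 + 31 + 30 + 31 + 31 + 28 + 31 + 30 + 31 + 30 + 31 + 31 + 30 + 31 + 30 + 31 + 31 + 29 + 31 + 30 + 31 + 30 + 31 + 31 + 30 + 31 + 30 + 31 + 31 + 28 + 31 + 30 + 31 + 30 + 31 + 31 + 30 + 31 + 30 + 31 + 31 + 28 + 31 + 30 + 31 + 1 = 1507.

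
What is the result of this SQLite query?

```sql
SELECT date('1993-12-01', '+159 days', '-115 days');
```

Applying '+159 days' to 1993-12-01: counting 159 days forward gives 1994-05-09.
Applying '-115 days' to 1994-05-09: counting 115 days back gives 1994-01-14.

1994-01-14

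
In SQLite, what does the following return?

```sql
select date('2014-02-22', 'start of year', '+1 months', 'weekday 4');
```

2014-02-06

`start of year` rewinds 2014-02-22 to 2014-01-01.
Adding +1 month to 2014-01-01 gives 2014-02-01.
`weekday 4` advances to the next Thursday; 2014-02-01 is a Saturday, so it moves forward to 2014-02-06.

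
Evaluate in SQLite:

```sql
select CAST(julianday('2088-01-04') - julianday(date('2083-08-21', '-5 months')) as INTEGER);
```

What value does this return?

1750

Adding -5 months to 2083-08-21 gives 2083-03-21.
10 days remain in March 2083 after the 21st (31 − 21).
Full months from April 2083 through December 2087 contribute their day counts.
Then 4 days into January 2088.
Total: 10 + 30 + 31 + 30 + 31 + 31 + 30 + 31 + 30 + 31 + 31 + 29 + 31 + 30 + 31 + 30 + 31 + 31 + 30 + 31 + 30 + 31 + 31 + 28 + 31 + 30 + 31 + 30 + 31 + 31 + 30 + 31 + 30 + 31 + 31 + 28 + 31 + 30 + 31 + 30 + 31 + 31 + 30 + 31 + 30 + 31 + 31 + 28 + 31 + 30 + 31 + 30 + 31 + 31 + 30 + 31 + 30 + 31 + 4 = 1750.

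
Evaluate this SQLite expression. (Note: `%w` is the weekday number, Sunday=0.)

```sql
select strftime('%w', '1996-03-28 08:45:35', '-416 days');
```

1

First apply '-416 days': 1996-03-28 08:45:35 → 1995-02-06 08:45:35.
1995-02-06 is a Monday; with Sunday=0 that is 1.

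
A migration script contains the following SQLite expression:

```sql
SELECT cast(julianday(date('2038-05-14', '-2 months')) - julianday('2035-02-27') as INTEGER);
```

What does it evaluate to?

1111

Adding -2 months to 2038-05-14 gives 2038-03-14.
1 day remains in February 2035 after the 27th (28 − 27).
Full months from March 2035 through February 2038 contribute their day counts.
Then 14 days into March 2038.
Total: 1 + 31 + 30 + 31 + 30 + 31 + 31 + 30 + 31 + 30 + 31 + 31 + 29 + 31 + 30 + 31 + 30 + 31 + 31 + 30 + 31 + 30 + 31 + 31 + 28 + 31 + 30 + 31 + 30 + 31 + 31 + 30 + 31 + 30 + 31 + 31 + 28 + 14 = 1111.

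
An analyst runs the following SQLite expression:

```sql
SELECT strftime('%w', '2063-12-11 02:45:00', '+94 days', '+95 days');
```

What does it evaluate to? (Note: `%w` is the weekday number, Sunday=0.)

2

First apply '+94 days', '+95 days': 2063-12-11 02:45:00 → 2064-06-17 02:45:00.
2064-06-17 is a Tuesday; with Sunday=0 that is 2.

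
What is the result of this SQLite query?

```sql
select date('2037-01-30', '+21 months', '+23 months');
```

2040-09-30

Adding +21 months to 2037-01-30 gives 2038-10-30.
Adding +23 months to 2038-10-30 gives 2040-09-30.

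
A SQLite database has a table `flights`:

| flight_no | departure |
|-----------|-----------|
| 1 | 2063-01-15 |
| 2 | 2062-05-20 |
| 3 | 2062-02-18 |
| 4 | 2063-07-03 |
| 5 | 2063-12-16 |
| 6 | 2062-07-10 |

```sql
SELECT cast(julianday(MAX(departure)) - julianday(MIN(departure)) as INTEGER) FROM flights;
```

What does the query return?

666

MIN = 2062-02-18, MAX = 2063-12-16.
10 days remain in February 2062 after the 18th (28 − 18).
Full months from March 2062 through November 2063 contribute their day counts.
Then 16 days into December 2063.
Total: 10 + 31 + 30 + 31 + 30 + 31 + 31 + 30 + 31 + 30 + 31 + 31 + 28 + 31 + 30 + 31 + 30 + 31 + 31 + 30 + 31 + 30 + 16 = 666.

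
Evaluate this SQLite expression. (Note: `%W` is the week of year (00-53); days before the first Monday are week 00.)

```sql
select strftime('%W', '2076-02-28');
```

2076-02-28 is a Friday. SQLite's %W counts Mondays since the year started; the result is 08.

08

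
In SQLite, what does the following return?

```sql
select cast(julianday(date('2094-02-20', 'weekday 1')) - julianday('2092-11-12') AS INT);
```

467

`weekday 1` advances to the next Monday; 2094-02-20 is a Saturday, so it moves forward to 2094-02-22.
18 days remain in November 2092 after the 12th (30 − 12).
Full months from December 2092 through January 2094 contribute their day counts.
Then 22 days into February 2094.
Total: 18 + 31 + 31 + 28 + 31 + 30 + 31 + 30 + 31 + 31 + 30 + 31 + 30 + 31 + 31 + 22 = 467.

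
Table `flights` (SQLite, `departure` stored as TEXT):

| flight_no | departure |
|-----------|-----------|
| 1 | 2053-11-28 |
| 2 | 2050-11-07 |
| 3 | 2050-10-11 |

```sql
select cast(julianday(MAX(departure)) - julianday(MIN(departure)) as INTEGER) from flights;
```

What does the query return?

MIN = 2050-10-11, MAX = 2053-11-28.
20 days remain in October 2050 after the 11th (31 − 11).
Full months from November 2050 through October 2053 contribute their day counts.
Then 28 days into November 2053.
Total: 20 + 30 + 31 + 31 + 28 + 31 + 30 + 31 + 30 + 31 + 31 + 30 + 31 + 30 + 31 + 31 + 29 + 31 + 30 + 31 + 30 + 31 + 31 + 30 + 31 + 30 + 31 + 31 + 28 + 31 + 30 + 31 + 30 + 31 + 31 + 30 + 31 + 28 = 1144.

1144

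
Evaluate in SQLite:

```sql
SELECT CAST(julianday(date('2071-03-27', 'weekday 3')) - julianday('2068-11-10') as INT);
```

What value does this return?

`weekday 3` advances to the next Wednesday; 2071-03-27 is a Friday, so it moves forward to 2071-04-01.
20 days remain in November 2068 after the 10th (30 − 10).
Full months from December 2068 through March 2071 contribute their day counts.
Then 1 day into April 2071.
Total: 20 + 31 + 31 + 28 + 31 + 30 + 31 + 30 + 31 + 31 + 30 + 31 + 30 + 31 + 31 + 28 + 31 + 30 + 31 + 30 + 31 + 31 + 30 + 31 + 30 + 31 + 31 + 28 + 31 + 1 = 872.

872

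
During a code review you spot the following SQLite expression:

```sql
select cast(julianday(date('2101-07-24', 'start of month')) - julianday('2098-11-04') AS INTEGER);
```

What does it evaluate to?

`start of month` rewinds 2101-07-24 to 2101-07-01.
26 days remain in November 2098 after the 4th (30 − 4).
Full months from December 2098 through June 2101 contribute their day counts.
Then 1 day into July 2101.
Total: 26 + 31 + 31 + 28 + 31 + 30 + 31 + 30 + 31 + 31 + 30 + 31 + 30 + 31 + 31 + 28 + 31 + 30 + 31 + 30 + 31 + 31 + 30 + 31 + 30 + 31 + 31 + 28 + 31 + 30 + 31 + 30 + 1 = 969.

969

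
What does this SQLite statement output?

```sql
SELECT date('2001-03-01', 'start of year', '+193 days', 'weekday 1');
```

`start of year` rewinds 2001-03-01 to 2001-01-01.
Applying '+193 days' to 2001-01-01: counting 193 days forward gives 2001-07-13.
`weekday 1` advances to the next Monday; 2001-07-13 is a Friday, so it moves forward to 2001-07-16.

2001-07-16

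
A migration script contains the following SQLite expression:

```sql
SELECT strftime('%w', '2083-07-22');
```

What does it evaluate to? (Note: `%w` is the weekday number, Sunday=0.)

4

2083-07-22 is a Thursday; with Sunday=0 that is 4.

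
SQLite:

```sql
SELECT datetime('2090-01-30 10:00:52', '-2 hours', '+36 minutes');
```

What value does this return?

2090-01-30 08:36:52

-2 hours from 2090-01-30 10:00:52 is 2090-01-30 08:00:52.
+36 minutes from 2090-01-30 08:00:52 is 2090-01-30 08:36:52.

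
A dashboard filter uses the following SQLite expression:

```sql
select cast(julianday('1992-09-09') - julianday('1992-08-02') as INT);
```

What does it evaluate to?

29 days remain in August 1992 after the 2nd (31 − 2).
Then 9 days into September 1992.
Total: 29 + 9 = 38.

38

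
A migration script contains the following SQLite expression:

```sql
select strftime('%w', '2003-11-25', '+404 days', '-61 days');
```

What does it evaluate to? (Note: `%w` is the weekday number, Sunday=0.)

First apply '+404 days', '-61 days': 2003-11-25 → 2004-11-02.
2004-11-02 is a Tuesday; with Sunday=0 that is 2.

2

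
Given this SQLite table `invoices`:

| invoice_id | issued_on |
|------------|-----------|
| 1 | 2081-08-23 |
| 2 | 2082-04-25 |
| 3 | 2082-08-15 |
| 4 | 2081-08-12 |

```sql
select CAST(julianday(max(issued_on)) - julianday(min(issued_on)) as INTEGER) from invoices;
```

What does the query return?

368

MIN = 2081-08-12, MAX = 2082-08-15.
19 days remain in August 2081 after the 12th (31 − 12).
Full months from September 2081 through July 2082 contribute their day counts.
Then 15 days into August 2082.
Total: 19 + 30 + 31 + 30 + 31 + 31 + 28 + 31 + 30 + 31 + 30 + 31 + 15 = 368.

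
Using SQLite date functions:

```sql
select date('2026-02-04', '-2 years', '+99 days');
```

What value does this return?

2024-05-13

Adding -2 years to 2026-02-04 gives 2024-02-04.
Applying '+99 days' to 2024-02-04: counting 99 days forward gives 2024-05-13.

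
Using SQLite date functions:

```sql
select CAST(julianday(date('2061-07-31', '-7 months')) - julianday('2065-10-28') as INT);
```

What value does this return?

-1762

Adding -7 months to 2061-07-31 gives 2060-12-31.
0 days remain in December 2060 after the 31st (31 − 31).
Full months from January 2061 through September 2065 contribute their day counts.
Then 28 days into October 2065.
Total: 0 + 31 + 28 + 31 + 30 + 31 + 30 + 31 + 31 + 30 + 31 + 30 + 31 + 31 + 28 + 31 + 30 + 31 + 30 + 31 + 31 + 30 + 31 + 30 + 31 + 31 + 28 + 31 + 30 + 31 + 30 + 31 + 31 + 30 + 31 + 30 + 31 + 31 + 29 + 31 + 30 + 31 + 30 + 31 + 31 + 30 + 31 + 30 + 31 + 31 + 28 + 31 + 30 + 31 + 30 + 31 + 31 + 30 + 28 = 1762.
The subtraction is earlier − later, so the result is −1762 → -1762.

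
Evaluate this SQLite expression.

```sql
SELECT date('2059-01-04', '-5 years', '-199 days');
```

Adding -5 years to 2059-01-04 gives 2054-01-04.
Applying '-199 days' to 2054-01-04: counting 199 days back gives 2053-06-19.

2053-06-19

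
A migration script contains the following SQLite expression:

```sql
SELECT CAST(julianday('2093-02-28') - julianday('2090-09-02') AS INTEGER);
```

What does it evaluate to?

910

28 days remain in September 2090 after the 2nd (30 − 2).
Full months from October 2090 through January 2093 contribute their day counts.
Then 28 days into February 2093.
Total: 28 + 31 + 30 + 31 + 31 + 28 + 31 + 30 + 31 + 30 + 31 + 31 + 30 + 31 + 30 + 31 + 31 + 29 + 31 + 30 + 31 + 30 + 31 + 31 + 30 + 31 + 30 + 31 + 31 + 28 = 910.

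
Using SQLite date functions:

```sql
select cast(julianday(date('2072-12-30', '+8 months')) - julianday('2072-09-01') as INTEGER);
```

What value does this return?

363

Adding +8 months to 2072-12-30 gives 2073-08-30.
29 days remain in September 2072 after the 1st (30 − 1).
Full months from October 2072 through July 2073 contribute their day counts.
Then 30 days into August 2073.
Total: 29 + 31 + 30 + 31 + 31 + 28 + 31 + 30 + 31 + 30 + 31 + 30 = 363.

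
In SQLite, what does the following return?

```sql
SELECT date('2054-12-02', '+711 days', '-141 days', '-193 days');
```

Applying '+711 days' to 2054-12-02: counting 711 days forward gives 2056-11-12.
Applying '-141 days' to 2056-11-12: counting 141 days back gives 2056-06-24.
Applying '-193 days' to 2056-06-24: counting 193 days back gives 2055-12-14.

2055-12-14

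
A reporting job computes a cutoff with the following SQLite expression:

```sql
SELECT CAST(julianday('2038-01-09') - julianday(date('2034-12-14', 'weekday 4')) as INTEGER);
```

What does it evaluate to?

`weekday 4` advances to the next Thursday; 2034-12-14 is already a Thursday, so it stays at 2034-12-14.
17 days remain in December 2034 after the 14th (31 − 14).
Full months from January 2035 through December 2037 contribute their day counts.
Then 9 days into January 2038.
Total: 17 + 31 + 28 + 31 + 30 + 31 + 30 + 31 + 31 + 30 + 31 + 30 + 31 + 31 + 29 + 31 + 30 + 31 + 30 + 31 + 31 + 30 + 31 + 30 + 31 + 31 + 28 + 31 + 30 + 31 + 30 + 31 + 31 + 30 + 31 + 30 + 31 + 9 = 1122.

1122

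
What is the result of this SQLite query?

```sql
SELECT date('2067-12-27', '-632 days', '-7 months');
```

Applying '-632 days' to 2067-12-27: counting 632 days back gives 2066-04-04.
Adding -7 months to 2066-04-04 gives 2065-09-04.

2065-09-04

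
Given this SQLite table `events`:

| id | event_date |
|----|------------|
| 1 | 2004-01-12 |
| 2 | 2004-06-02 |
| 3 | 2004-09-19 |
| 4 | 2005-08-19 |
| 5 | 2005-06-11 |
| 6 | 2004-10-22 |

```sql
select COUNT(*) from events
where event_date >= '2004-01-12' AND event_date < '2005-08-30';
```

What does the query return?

Rows in [2004-01-12, 2005-08-30): 2004-01-12, 2004-06-02, 2004-09-19, 2005-08-19, 2005-06-11, 2004-10-22 → 6 rows.

6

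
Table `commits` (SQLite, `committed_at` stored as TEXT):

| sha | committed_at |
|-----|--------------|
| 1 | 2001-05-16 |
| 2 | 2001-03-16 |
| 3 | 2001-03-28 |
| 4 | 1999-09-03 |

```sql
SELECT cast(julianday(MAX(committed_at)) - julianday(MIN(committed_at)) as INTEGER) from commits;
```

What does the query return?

MIN = 1999-09-03, MAX = 2001-05-16.
27 days remain in September 1999 after the 3rd (30 − 3).
Full months from October 1999 through April 2001 contribute their day counts.
Then 16 days into May 2001.
Total: 27 + 31 + 30 + 31 + 31 + 29 + 31 + 30 + 31 + 30 + 31 + 31 + 30 + 31 + 30 + 31 + 31 + 28 + 31 + 30 + 16 = 621.

621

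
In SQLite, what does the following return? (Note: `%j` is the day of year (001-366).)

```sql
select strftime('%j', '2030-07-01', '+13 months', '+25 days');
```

238

First apply '+13 months', '+25 days': 2030-07-01 → 2031-08-26.
Day-of-year for 2031-08-26: days since 2031-01-01 inclusive = 238, zero-padded to 238.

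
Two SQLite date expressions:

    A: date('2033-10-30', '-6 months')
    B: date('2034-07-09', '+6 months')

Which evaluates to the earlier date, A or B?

A

A = 2033-04-30.
B = 2035-01-09.
A is earlier.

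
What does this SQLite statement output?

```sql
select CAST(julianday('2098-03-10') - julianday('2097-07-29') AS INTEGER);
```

224

2 days remain in July 2097 after the 29th (31 − 29).
Full months from August 2097 through February 2098 contribute their day counts.
Then 10 days into March 2098.
Total: 2 + 31 + 30 + 31 + 30 + 31 + 31 + 28 + 10 = 224.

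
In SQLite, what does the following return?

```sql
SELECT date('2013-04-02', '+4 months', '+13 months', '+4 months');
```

2015-01-02

Adding +4 months to 2013-04-02 gives 2013-08-02.
Adding +13 months to 2013-08-02 gives 2014-09-02.
Adding +4 months to 2014-09-02 gives 2015-01-02.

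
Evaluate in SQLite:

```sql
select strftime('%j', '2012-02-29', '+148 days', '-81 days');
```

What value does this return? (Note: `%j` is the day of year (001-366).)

First apply '+148 days', '-81 days': 2012-02-29 → 2012-05-06.
Day-of-year for 2012-05-06: days since 2012-01-01 inclusive = 127, zero-padded to 127.

127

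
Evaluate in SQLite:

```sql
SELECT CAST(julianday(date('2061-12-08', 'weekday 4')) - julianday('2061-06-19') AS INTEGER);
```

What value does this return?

172

`weekday 4` advances to the next Thursday; 2061-12-08 is already a Thursday, so it stays at 2061-12-08.
11 days remain in June 2061 after the 19th (30 − 19).
July 2061: 31 days.
August 2061: 31 days.
September 2061: 30 days.
October 2061: 31 days.
November 2061: 30 days.
Then 8 days into December 2061.
Total: 11 + 31 + 31 + 30 + 31 + 30 + 8 = 172.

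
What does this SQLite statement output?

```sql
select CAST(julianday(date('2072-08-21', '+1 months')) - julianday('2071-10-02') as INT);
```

Adding +1 month to 2072-08-21 gives 2072-09-21.
29 days remain in October 2071 after the 2nd (31 − 2).
Full months from November 2071 through August 2072 contribute their day counts.
Then 21 days into September 2072.
Total: 29 + 30 + 31 + 31 + 29 + 31 + 30 + 31 + 30 + 31 + 31 + 21 = 355.

355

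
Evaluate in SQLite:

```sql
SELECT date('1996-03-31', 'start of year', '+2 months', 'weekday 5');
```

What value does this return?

`start of year` rewinds 1996-03-31 to 1996-01-01.
Adding +2 months to 1996-01-01 gives 1996-03-01.
`weekday 5` advances to the next Friday; 1996-03-01 is already a Friday, so it stays at 1996-03-01.

1996-03-01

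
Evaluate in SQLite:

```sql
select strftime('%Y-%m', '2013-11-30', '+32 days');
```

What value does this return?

First apply '+32 days': 2013-11-30 → 2014-01-01.
`%Y-%m` extracts the year-month: 2014-01.

2014-01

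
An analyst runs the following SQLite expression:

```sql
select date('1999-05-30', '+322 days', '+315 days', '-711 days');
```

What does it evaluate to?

1999-03-17

Applying '+322 days' to 1999-05-30: counting 322 days forward gives 2000-04-16.
Applying '+315 days' to 2000-04-16: counting 315 days forward gives 2001-02-25.
Applying '-711 days' to 2001-02-25: counting 711 days back gives 1999-03-17.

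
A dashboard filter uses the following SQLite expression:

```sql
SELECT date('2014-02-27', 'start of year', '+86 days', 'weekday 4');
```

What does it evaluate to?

2014-04-03

`start of year` rewinds 2014-02-27 to 2014-01-01.
Applying '+86 days' to 2014-01-01: counting 86 days forward gives 2014-03-28.
`weekday 4` advances to the next Thursday; 2014-03-28 is a Friday, so it moves forward to 2014-04-03.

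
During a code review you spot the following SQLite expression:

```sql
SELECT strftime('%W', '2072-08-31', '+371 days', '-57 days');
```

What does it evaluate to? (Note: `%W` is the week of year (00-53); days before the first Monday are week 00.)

First apply '+371 days', '-57 days': 2072-08-31 → 2073-07-11.
2073-07-11 is a Tuesday. SQLite's %W counts Mondays since the year started; the result is 28.

28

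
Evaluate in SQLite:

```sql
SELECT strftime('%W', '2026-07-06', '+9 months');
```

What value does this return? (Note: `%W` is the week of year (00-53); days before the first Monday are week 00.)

14

First apply '+9 months': 2026-07-06 → 2027-04-06.
2027-04-06 is a Tuesday. SQLite's %W counts Mondays since the year started; the result is 14.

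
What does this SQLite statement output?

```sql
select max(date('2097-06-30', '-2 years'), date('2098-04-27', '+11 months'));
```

2099-03-27

date('2097-06-30', '-2 years') → 2095-06-30.
date('2098-04-27', '+11 months') → 2099-03-27.
Later of the two is 2099-03-27.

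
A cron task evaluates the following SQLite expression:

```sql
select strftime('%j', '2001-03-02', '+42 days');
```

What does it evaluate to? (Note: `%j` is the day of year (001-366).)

First apply '+42 days': 2001-03-02 → 2001-04-13.
Day-of-year for 2001-04-13: days since 2001-01-01 inclusive = 103, zero-padded to 103.

103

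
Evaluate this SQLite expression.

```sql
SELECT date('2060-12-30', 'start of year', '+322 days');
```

`start of year` rewinds 2060-12-30 to 2060-01-01.
Applying '+322 days' to 2060-01-01: counting 322 days forward gives 2060-11-18.

2060-11-18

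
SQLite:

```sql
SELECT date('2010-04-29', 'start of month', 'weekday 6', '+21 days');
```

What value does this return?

2010-04-24

`start of month` rewinds 2010-04-29 to 2010-04-01.
`weekday 6` advances to the next Saturday; 2010-04-01 is a Thursday, so it moves forward to 2010-04-03.
Advancing 21 more days within April lands on 2010-04-24.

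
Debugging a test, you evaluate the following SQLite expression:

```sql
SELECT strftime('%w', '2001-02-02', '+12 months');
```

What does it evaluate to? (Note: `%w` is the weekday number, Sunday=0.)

First apply '+12 months': 2001-02-02 → 2002-02-02.
2002-02-02 is a Saturday; with Sunday=0 that is 6.

6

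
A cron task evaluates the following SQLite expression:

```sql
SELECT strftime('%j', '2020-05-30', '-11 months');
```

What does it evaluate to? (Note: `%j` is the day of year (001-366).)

First apply '-11 months': 2020-05-30 → 2019-06-30.
Day-of-year for 2019-06-30: days since 2019-01-01 inclusive = 181, zero-padded to 181.

181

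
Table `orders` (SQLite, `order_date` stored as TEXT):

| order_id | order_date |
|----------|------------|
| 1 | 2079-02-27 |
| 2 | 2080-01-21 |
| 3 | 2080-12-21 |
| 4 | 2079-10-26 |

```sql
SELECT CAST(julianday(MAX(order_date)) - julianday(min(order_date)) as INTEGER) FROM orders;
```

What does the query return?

MIN = 2079-02-27, MAX = 2080-12-21.
1 day remains in February 2079 after the 27th (28 − 27).
Full months from March 2079 through November 2080 contribute their day counts.
Then 21 days into December 2080.
Total: 1 + 31 + 30 + 31 + 30 + 31 + 31 + 30 + 31 + 30 + 31 + 31 + 29 + 31 + 30 + 31 + 30 + 31 + 31 + 30 + 31 + 30 + 21 = 663.

663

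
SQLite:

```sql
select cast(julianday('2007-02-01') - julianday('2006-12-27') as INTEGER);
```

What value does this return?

4 days remain in December 2006 after the 27th (31 − 27).
January 2007: 31 days.
Then 1 day into February 2007.
Total: 4 + 31 + 1 = 36.

36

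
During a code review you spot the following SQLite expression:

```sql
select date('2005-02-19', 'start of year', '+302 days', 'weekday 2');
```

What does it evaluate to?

`start of year` rewinds 2005-02-19 to 2005-01-01.
Applying '+302 days' to 2005-01-01: counting 302 days forward gives 2005-10-30.
`weekday 2` advances to the next Tuesday; 2005-10-30 is a Sunday, so it moves forward to 2005-11-01.

2005-11-01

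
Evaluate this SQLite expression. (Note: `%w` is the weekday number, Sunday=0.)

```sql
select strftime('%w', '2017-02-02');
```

4

2017-02-02 is a Thursday; with Sunday=0 that is 4.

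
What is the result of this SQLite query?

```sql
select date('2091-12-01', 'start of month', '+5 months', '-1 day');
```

`start of month` rewinds 2091-12-01 to 2091-12-01.
Adding +5 months to 2091-12-01 gives 2092-05-01.
Going back 1 day from 2092-05-01 reaches 2092-04-30 (last day of April, 30 days).

2092-04-30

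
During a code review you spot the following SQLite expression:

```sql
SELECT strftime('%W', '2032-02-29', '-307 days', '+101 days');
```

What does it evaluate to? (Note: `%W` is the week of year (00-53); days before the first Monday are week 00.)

31

First apply '-307 days', '+101 days': 2032-02-29 → 2031-08-07.
2031-08-07 is a Thursday. SQLite's %W counts Mondays since the year started; the result is 31.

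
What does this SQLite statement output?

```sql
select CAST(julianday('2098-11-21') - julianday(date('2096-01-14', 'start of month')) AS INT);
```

`start of month` rewinds 2096-01-14 to 2096-01-01.
30 days remain in January 2096 after the 1st (31 − 1).
Full months from February 2096 through October 2098 contribute their day counts.
Then 21 days into November 2098.
Total: 30 + 29 + 31 + 30 + 31 + 30 + 31 + 31 + 30 + 31 + 30 + 31 + 31 + 28 + 31 + 30 + 31 + 30 + 31 + 31 + 30 + 31 + 30 + 31 + 31 + 28 + 31 + 30 + 31 + 30 + 31 + 31 + 30 + 31 + 21 = 1055.

1055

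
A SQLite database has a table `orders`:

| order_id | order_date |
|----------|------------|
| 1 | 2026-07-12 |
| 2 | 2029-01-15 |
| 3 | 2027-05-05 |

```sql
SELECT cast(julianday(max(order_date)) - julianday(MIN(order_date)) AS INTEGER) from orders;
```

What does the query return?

MIN = 2026-07-12, MAX = 2029-01-15.
19 days remain in July 2026 after the 12th (31 − 12).
Full months from August 2026 through December 2028 contribute their day counts.
Then 15 days into January 2029.
Total: 19 + 31 + 30 + 31 + 30 + 31 + 31 + 28 + 31 + 30 + 31 + 30 + 31 + 31 + 30 + 31 + 30 + 31 + 31 + 29 + 31 + 30 + 31 + 30 + 31 + 31 + 30 + 31 + 30 + 31 + 15 = 918.

918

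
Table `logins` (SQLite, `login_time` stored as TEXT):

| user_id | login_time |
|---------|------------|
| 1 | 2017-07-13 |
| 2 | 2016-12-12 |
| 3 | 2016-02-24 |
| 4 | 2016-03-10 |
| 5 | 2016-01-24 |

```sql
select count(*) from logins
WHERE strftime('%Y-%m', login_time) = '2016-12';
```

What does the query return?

Rows with year-month 2016-12: 2016-12-12 → 1.

1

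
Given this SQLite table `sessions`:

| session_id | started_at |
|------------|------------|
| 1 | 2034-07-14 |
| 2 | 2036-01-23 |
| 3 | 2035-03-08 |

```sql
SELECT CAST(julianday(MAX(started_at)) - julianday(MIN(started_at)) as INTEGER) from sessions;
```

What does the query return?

MIN = 2034-07-14, MAX = 2036-01-23.
17 days remain in July 2034 after the 14th (31 − 14).
Full months from August 2034 through December 2035 contribute their day counts.
Then 23 days into January 2036.
Total: 17 + 31 + 30 + 31 + 30 + 31 + 31 + 28 + 31 + 30 + 31 + 30 + 31 + 31 + 30 + 31 + 30 + 31 + 23 = 558.

558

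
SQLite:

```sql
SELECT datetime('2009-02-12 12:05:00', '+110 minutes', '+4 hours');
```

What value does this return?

2009-02-12 17:55:00

110 minutes = 1h 50m; +110 minutes from 2009-02-12 12:05:00 is 2009-02-12 13:55:00.
+4 hours from 2009-02-12 13:55:00 is 2009-02-12 17:55:00.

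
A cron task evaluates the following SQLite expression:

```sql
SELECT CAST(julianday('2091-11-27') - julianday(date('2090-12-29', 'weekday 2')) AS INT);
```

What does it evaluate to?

`weekday 2` advances to the next Tuesday; 2090-12-29 is a Friday, so it moves forward to 2091-01-02.
29 days remain in January 2091 after the 2nd (31 − 2).
Full months from February 2091 through October 2091 contribute their day counts.
Then 27 days into November 2091.
Total: 29 + 28 + 31 + 30 + 31 + 30 + 31 + 31 + 30 + 31 + 27 = 329.

329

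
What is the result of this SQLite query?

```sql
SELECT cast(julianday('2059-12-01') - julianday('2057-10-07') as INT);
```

24 days remain in October 2057 after the 7th (31 − 7).
Full months from November 2057 through November 2059 contribute their day counts.
Then 1 day into December 2059.
Total: 24 + 30 + 31 + 31 + 28 + 31 + 30 + 31 + 30 + 31 + 31 + 30 + 31 + 30 + 31 + 31 + 28 + 31 + 30 + 31 + 30 + 31 + 31 + 30 + 31 + 30 + 1 = 785.

785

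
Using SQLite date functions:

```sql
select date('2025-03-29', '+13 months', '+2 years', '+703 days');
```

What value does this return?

2030-04-02

Adding +13 months to 2025-03-29 gives 2026-04-29.
Adding +2 years to 2026-04-29 gives 2028-04-29.
Applying '+703 days' to 2028-04-29: counting 703 days forward gives 2030-04-02.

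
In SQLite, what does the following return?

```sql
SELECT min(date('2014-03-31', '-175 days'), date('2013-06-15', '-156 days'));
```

2013-01-10

date('2014-03-31', '-175 days') → 2013-10-07.
date('2013-06-15', '-156 days') → 2013-01-10.
Earlier of the two is 2013-01-10.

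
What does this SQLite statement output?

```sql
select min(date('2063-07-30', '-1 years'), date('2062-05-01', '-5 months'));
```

2061-12-01

date('2063-07-30', '-1 years') → 2062-07-30.
date('2062-05-01', '-5 months') → 2061-12-01.
Earlier of the two is 2061-12-01.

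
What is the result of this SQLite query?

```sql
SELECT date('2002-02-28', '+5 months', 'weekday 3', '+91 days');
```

Adding +5 months to 2002-02-28 gives 2002-07-28.
`weekday 3` advances to the next Wednesday; 2002-07-28 is a Sunday, so it moves forward to 2002-07-31.
Applying '+91 days' to 2002-07-31: counting 91 days forward gives 2002-10-30.

2002-10-30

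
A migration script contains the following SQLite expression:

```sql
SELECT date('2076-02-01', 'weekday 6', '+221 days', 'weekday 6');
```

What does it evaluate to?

`weekday 6` advances to the next Saturday; 2076-02-01 is already a Saturday, so it stays at 2076-02-01.
Applying '+221 days' to 2076-02-01: counting 221 days forward gives 2076-09-09.
`weekday 6` advances to the next Saturday; 2076-09-09 is a Wednesday, so it moves forward to 2076-09-12.

2076-09-12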